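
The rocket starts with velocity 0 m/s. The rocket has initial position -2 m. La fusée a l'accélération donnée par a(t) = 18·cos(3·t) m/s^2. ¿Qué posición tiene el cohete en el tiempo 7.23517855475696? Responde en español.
Partiendo de la aceleración a(t) = 18·cos(3·t), tomamos 2 antiderivadas. Tomando ∫a(t)dt y aplicando v(0) = 0, encontramos v(t) = 6·sin(3·t). La antiderivada de la velocidad es la posición. Usando x(0) = -2, obtenemos x(t) = -2·cos(3·t). Tenemos la posición x(t) = -2·cos(3·t). Sustituyendo t = 7.23517855475696: x(7.23517855475696) = 1.91897829592094.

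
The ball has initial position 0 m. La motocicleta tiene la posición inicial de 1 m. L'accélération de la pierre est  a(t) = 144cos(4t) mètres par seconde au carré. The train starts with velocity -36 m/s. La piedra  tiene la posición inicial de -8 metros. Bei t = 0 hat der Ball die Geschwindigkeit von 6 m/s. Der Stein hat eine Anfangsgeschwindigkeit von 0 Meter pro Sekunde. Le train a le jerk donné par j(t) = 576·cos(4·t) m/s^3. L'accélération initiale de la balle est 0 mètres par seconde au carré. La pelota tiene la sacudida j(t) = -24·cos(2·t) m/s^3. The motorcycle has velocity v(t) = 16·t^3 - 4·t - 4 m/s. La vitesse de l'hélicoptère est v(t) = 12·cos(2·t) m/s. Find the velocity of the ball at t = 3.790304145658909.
To solve this, we need to take 2 antiderivatives of our jerk equation j(t) = -24·cos(2·t). Taking ∫j(t)dt and applying a(0) = 0, we find a(t) = -12·sin(2·t). Integrating acceleration and using the initial condition v(0) = 6, we get v(t) = 6·cos(2·t). From the given velocity equation v(t) = 6·cos(2·t), we substitute t = 3.790304145658909 to get v = 1.61988625423771.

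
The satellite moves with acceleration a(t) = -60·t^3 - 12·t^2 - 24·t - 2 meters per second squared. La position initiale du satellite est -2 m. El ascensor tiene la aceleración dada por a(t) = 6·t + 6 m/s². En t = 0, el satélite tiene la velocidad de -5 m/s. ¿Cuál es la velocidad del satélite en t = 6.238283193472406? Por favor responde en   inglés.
To solve this, we need to take 1 integral of our acceleration equation a(t) = -60·t^3 - 12·t^2 - 24·t - 2. Integrating acceleration and using the initial condition v(0) = -5, we get v(t) = -15·t^4 - 4·t^3 - 12·t^2 - 2·t - 5. From the given velocity equation v(t) = -15·t^4 - 4·t^3 - 12·t^2 - 2·t - 5, we substitute t = 6.238283193472406 to get v = -24172.5839497988.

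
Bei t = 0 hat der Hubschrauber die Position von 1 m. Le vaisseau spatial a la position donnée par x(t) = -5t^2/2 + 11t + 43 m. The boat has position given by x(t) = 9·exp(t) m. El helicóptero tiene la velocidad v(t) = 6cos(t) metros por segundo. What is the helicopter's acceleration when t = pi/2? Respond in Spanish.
Para resolver esto, necesitamos tomar 1 derivada de nuestra ecuación de la velocidad v(t) = 6·cos(t). Derivando la velocidad, obtenemos la aceleración: a(t) = -6·sin(t). Tenemos la aceleración a(t) = -6·sin(t). Sustituyendo t = pi/2: a(pi/2) = -6.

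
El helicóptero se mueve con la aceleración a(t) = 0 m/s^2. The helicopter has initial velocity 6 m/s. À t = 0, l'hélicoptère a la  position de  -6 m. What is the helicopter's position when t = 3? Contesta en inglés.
To solve this, we need to take 2 integrals of our acceleration equation a(t) = 0. Integrating acceleration and using the initial condition v(0) = 6, we get v(t) = 6. The integral of velocity, with x(0) = -6, gives position: x(t) = 6·t - 6. From the given position equation x(t) = 6·t - 6, we substitute t = 3 to get x = 12.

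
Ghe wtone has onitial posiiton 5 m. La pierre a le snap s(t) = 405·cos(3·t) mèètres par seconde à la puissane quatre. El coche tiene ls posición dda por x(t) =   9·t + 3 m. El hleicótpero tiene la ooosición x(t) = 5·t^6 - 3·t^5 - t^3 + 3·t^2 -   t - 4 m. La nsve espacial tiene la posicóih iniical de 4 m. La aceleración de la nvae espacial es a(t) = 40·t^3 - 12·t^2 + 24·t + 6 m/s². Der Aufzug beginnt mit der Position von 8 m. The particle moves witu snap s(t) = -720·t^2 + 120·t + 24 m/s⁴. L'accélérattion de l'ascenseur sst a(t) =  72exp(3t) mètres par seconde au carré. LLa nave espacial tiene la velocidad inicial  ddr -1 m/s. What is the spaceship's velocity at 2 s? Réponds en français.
Nous devons intégrer notre équation de l'accélération a(t) = 40·t^3 - 12·t^2 + 24·t + 6 1 fois. En intégrant l'accélération et en utilisant la condition initiale v(0) = -1, nous obtenons v(t) = 10·t^4 - 4·t^3 + 12·t^2 + 6·t - 1. Nous avons la vitesse v(t) = 10·t^4 - 4·t^3 + 12·t^2 + 6·t - 1. En substituant t = 2: v(2) = 187.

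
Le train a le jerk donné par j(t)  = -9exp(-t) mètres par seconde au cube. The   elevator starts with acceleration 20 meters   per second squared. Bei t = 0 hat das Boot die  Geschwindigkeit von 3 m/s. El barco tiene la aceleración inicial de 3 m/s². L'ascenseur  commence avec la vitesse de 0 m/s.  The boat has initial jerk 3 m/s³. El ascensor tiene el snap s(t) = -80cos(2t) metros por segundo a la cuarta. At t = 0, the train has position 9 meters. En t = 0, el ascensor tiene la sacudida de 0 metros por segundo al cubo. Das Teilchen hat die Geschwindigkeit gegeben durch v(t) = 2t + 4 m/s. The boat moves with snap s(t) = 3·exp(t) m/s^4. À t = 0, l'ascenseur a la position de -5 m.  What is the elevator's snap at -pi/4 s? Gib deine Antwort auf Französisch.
En utilisant s(t) = -80·cos(2·t) et en substituant t = -pi/4, nous trouvons s = 0.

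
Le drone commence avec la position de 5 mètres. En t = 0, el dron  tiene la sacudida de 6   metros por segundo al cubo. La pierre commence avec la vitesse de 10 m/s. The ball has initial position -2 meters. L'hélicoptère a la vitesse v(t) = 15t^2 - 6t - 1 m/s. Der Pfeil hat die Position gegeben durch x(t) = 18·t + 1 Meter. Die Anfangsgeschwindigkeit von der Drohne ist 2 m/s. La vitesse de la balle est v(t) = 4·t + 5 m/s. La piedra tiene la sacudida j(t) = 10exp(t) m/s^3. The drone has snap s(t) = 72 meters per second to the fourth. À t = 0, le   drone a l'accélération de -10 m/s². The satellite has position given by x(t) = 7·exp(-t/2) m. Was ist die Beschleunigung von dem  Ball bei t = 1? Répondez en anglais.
To solve this, we need to take 1 derivative of our velocity equation v(t) = 4·t + 5. The derivative of velocity gives acceleration: a(t) = 4. Using a(t) = 4 and substituting t = 1, we find a = 4.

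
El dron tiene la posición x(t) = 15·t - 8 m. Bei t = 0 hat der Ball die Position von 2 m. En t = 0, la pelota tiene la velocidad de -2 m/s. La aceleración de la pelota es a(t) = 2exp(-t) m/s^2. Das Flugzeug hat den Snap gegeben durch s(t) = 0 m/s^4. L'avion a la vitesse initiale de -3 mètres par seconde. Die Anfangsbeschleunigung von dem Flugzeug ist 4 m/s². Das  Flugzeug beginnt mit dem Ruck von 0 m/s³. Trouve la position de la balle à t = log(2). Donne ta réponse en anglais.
We need to integrate our acceleration equation a(t) = 2·exp(-t) 2 times. Finding the integral of a(t) and using v(0) = -2: v(t) = -2·exp(-t). The integral of velocity is position. Using x(0) = 2, we get x(t) = 2·exp(-t). Using x(t) = 2·exp(-t) and substituting t = log(2), we find x = 1.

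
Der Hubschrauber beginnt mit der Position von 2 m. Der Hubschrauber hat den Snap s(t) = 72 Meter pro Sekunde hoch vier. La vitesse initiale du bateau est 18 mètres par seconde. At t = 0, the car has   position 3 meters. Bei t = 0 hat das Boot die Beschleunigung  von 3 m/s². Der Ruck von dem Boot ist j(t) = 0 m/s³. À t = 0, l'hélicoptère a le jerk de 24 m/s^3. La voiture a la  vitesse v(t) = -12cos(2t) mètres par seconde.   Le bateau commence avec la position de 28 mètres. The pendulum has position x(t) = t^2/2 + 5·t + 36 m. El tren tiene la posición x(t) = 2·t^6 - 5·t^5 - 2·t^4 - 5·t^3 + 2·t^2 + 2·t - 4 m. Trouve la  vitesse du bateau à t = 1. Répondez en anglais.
To solve this, we need to take 2 antiderivatives of our jerk equation j(t) = 0. Finding the integral of j(t) and using a(0) = 3: a(t) = 3. Taking ∫a(t)dt and applying v(0) = 18, we find v(t) = 3·t + 18. We have velocity v(t) = 3·t + 18. Substituting t = 1: v(1) = 21.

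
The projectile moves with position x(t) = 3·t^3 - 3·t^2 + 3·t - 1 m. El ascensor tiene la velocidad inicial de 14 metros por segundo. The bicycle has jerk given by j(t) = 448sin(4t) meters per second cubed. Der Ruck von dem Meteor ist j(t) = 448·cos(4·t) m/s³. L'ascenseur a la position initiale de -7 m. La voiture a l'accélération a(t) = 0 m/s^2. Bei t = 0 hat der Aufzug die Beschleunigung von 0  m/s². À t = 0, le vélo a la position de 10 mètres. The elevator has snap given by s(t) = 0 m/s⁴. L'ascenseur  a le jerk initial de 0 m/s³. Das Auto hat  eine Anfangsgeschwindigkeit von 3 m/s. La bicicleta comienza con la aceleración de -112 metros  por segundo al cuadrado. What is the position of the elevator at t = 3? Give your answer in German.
Um dies zu lösen, müssen wir 4 Integrale unserer Gleichung für den Snap s(t) = 0 finden. Die Stammfunktion von dem Snap ist der Ruck. Mit j(0) = 0 erhalten wir j(t) = 0. Mit ∫j(t)dt und Anwendung von a(0) = 0, finden wir a(t) = 0. Durch Integration von der Beschleunigung und Verwendung der Anfangsbedingung v(0) = 14, erhalten wir v(t) = 14. Das Integral von der Geschwindigkeit, mit x(0) = -7, ergibt die Position: x(t) = 14·t - 7. Mit x(t) = 14·t - 7 und Einsetzen von t = 3, finden wir x = 35.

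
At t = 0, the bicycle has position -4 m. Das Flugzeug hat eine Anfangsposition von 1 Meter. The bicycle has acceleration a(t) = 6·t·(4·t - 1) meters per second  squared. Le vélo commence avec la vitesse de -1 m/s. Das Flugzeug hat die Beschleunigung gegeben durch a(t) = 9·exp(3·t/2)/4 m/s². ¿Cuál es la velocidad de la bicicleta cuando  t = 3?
Necesitamos integrar nuestra ecuación de la aceleración a(t) = 6·t·(4·t - 1) 1 vez. Tomando ∫a(t)dt y aplicando v(0) = -1, encontramos v(t) = 8·t^3 - 3·t^2 - 1. Usando v(t) = 8·t^3 - 3·t^2 - 1 y sustituyendo t = 3, encontramos v = 188.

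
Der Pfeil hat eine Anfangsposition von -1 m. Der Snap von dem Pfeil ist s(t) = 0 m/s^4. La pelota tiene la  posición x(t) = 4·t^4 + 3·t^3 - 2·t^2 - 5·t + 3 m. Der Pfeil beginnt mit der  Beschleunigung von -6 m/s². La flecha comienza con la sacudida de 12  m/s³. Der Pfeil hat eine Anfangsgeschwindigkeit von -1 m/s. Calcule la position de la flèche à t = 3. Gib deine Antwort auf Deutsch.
Ausgehend von dem Snap s(t) = 0, nehmen wir 4 Integrale. Durch Integration von dem Snap und Verwendung der Anfangsbedingung j(0) = 12, erhalten wir j(t) = 12. Mit ∫j(t)dt und Anwendung von a(0) = -6, finden wir a(t) = 12·t - 6. Das Integral von der Beschleunigung ist die Geschwindigkeit. Mit v(0) = -1 erhalten wir v(t) = 6·t^2 - 6·t - 1. Durch Integration von der Geschwindigkeit und Verwendung der Anfangsbedingung x(0) = -1, erhalten wir x(t) = 2·t^3 - 3·t^2 - t - 1. Wir haben die Position x(t) = 2·t^3 - 3·t^2 - t - 1. Durch Einsetzen von t = 3: x(3) = 23.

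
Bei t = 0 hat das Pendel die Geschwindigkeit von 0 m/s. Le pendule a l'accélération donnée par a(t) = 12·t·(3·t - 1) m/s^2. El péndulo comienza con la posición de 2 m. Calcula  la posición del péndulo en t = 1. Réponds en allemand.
Wir müssen die Stammfunktion unserer Gleichung für die Beschleunigung a(t) = 12·t·(3·t - 1) 2-mal finden. Durch Integration von der Beschleunigung und Verwendung der Anfangsbedingung v(0) = 0, erhalten wir v(t) = t^2·(12·t - 6). Durch Integration von der Geschwindigkeit und Verwendung der Anfangsbedingung x(0) = 2, erhalten wir x(t) = 3·t^4 - 2·t^3 + 2. Aus der Gleichung für die Position x(t) = 3·t^4 - 2·t^3 + 2, setzen wir t = 1 ein und erhalten x = 3.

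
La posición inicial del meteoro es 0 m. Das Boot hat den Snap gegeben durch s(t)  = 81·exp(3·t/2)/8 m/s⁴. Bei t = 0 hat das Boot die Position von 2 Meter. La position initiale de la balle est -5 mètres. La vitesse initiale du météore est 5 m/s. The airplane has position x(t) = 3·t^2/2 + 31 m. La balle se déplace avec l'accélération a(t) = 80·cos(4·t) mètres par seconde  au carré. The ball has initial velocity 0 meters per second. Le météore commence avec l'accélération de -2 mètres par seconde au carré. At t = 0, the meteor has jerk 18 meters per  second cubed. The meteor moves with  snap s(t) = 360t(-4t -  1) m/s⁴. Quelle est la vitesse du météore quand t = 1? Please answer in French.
Nous devons trouver l'intégrale de notre équation du snap s(t) = 360·t·(-4·t - 1) 3 fois. En prenant ∫s(t)dt et en appliquant j(0) = 18, nous trouvons j(t) = -480·t^3 - 180·t^2 + 18. En intégrant le jerk et en utilisant la condition initiale a(0) = -2, nous obtenons a(t) = -120·t^4 - 60·t^3 + 18·t - 2. La primitive de l'accélération est la vitesse. En utilisant v(0) = 5, nous obtenons v(t) = -24·t^5 - 15·t^4 + 9·t^2 - 2·t + 5. En utilisant v(t) = -24·t^5 - 15·t^4 + 9·t^2 - 2·t + 5 et en substituant t = 1, nous trouvons v = -27.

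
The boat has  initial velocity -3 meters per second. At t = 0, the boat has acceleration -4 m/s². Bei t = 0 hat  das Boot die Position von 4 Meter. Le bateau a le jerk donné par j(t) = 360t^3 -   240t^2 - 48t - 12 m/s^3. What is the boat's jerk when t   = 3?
We have jerk j(t) = 360·t^3 - 240·t^2 - 48·t - 12. Substituting t = 3: j(3) = 7404.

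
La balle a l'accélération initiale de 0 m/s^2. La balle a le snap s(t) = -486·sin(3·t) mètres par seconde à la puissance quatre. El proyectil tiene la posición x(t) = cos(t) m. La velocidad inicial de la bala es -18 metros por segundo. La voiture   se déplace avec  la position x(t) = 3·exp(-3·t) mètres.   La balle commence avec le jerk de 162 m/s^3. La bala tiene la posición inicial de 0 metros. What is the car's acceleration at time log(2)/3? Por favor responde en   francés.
En partant de la position x(t) = 3·exp(-3·t), nous prenons 2 dérivées. La dérivée de la position donne la vitesse: v(t) = -9·exp(-3·t). En dérivant la vitesse, nous obtenons l'accélération: a(t) = 27·exp(-3·t). Nous avons l'accélération a(t) = 27·exp(-3·t). En substituant t = log(2)/3: a(log(2)/3) = 27/2.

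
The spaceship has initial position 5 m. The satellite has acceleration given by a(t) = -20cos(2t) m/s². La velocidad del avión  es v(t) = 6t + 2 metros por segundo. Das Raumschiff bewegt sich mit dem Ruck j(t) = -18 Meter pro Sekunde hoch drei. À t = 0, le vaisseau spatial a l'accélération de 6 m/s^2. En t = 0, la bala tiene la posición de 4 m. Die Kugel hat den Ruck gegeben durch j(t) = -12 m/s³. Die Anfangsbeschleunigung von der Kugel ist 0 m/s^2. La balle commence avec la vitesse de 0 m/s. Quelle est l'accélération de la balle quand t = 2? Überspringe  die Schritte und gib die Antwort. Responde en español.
La aceleración en t = 2 es a = -24.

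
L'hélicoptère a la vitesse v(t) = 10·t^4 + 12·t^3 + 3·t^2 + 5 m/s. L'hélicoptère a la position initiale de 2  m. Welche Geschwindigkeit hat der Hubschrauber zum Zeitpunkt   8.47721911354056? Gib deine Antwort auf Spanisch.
Usando v(t) = 10·t^4 + 12·t^3 + 3·t^2 + 5 y sustituyendo t = 8.47721911354056, encontramos v = 59174.2535454333.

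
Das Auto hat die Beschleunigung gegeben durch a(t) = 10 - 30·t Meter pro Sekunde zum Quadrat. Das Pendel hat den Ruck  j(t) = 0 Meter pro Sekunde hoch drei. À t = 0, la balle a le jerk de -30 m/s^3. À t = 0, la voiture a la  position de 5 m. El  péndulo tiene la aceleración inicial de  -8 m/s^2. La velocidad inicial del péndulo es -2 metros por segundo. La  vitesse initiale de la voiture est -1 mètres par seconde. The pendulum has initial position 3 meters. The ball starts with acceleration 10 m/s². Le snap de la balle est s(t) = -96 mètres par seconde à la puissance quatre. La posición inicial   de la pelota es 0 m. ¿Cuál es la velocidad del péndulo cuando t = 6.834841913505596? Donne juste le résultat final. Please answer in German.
Bei t = 6.834841913505596, v = -56.6787353080448.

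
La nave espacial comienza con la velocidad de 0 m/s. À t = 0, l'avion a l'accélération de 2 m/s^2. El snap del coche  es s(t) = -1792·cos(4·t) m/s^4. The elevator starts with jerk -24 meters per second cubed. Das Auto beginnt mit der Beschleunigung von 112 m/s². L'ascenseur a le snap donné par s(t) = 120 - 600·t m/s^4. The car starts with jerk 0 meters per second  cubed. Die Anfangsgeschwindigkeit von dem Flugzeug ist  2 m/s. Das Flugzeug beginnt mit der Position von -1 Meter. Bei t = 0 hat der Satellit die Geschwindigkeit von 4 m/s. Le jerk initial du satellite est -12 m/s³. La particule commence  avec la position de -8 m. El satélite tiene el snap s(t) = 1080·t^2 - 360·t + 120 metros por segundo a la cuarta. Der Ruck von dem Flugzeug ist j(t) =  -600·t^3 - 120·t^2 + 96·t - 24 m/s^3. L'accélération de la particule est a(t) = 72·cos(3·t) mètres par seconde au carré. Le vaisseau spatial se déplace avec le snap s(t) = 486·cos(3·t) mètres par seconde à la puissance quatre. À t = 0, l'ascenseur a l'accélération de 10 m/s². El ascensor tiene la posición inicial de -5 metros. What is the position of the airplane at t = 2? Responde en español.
Debemos encontrar la integral de nuestra ecuación de la sacudida j(t) = -600·t^3 - 120·t^2 + 96·t - 24 3 veces. La antiderivada de la sacudida es la aceleración. Usando a(0) = 2, obtenemos a(t) = -150·t^4 - 40·t^3 + 48·t^2 - 24·t + 2. Integrando la aceleración y usando la condición inicial v(0) = 2, obtenemos v(t) = -30·t^5 - 10·t^4 + 16·t^3 - 12·t^2 + 2·t + 2. Tomando ∫v(t)dt y aplicando x(0) = -1, encontramos x(t) = -5·t^6 - 2·t^5 + 4·t^4 - 4·t^3 + t^2 + 2·t - 1. Usando x(t) = -5·t^6 - 2·t^5 + 4·t^4 - 4·t^3 + t^2 + 2·t - 1 y sustituyendo t = 2, encontramos x = -345.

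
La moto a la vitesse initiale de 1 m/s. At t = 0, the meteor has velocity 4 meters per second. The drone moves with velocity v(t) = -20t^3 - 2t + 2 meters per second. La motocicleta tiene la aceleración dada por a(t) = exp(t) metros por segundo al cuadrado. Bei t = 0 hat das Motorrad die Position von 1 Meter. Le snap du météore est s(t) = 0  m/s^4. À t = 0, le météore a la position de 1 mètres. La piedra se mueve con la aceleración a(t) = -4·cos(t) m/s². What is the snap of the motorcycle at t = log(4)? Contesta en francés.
Pour résoudre ceci, nous devons prendre 2 dérivées de notre équation de l'accélération a(t) = exp(t). La dérivée de l'accélération donne le jerk: j(t) = exp(t). La dérivée du jerk donne le snap: s(t) = exp(t). De l'équation du snap s(t) = exp(t), nous substituons t = log(4) pour obtenir s = 4.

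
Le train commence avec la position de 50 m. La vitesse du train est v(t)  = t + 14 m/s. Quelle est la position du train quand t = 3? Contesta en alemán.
Ausgehend von der Geschwindigkeit v(t) = t + 14, nehmen wir 1 Stammfunktion. Mit ∫v(t)dt und Anwendung von x(0) = 50, finden wir x(t) = t^2/2 + 14·t + 50. Wir haben die Position x(t) = t^2/2 + 14·t + 50. Durch Einsetzen von t = 3: x(3) = 193/2.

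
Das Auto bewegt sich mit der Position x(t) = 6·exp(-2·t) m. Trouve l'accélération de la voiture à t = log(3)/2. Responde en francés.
Nous devons dériver notre équation de la position x(t) = 6·exp(-2·t) 2 fois. En prenant d/dt de x(t), nous trouvons v(t) = -12·exp(-2·t). En dérivant la vitesse, nous obtenons l'accélération: a(t) = 24·exp(-2·t). En utilisant a(t) = 24·exp(-2·t) et en substituant t = log(3)/2, nous trouvons a = 8.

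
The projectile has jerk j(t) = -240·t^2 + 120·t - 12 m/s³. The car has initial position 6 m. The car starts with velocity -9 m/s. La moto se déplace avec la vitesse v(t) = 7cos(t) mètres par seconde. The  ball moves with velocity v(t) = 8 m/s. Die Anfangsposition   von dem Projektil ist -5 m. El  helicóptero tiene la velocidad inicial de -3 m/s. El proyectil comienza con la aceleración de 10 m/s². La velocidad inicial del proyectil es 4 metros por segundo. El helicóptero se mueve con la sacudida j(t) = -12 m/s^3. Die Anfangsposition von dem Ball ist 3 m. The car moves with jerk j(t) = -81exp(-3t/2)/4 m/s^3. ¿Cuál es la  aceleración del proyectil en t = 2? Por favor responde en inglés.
We must find the antiderivative of our jerk equation j(t) = -240·t^2 + 120·t - 12 1 time. Taking ∫j(t)dt and applying a(0) = 10, we find a(t) = -80·t^3 + 60·t^2 - 12·t + 10. Using a(t) = -80·t^3 + 60·t^2 - 12·t + 10 and substituting t = 2, we find a = -414.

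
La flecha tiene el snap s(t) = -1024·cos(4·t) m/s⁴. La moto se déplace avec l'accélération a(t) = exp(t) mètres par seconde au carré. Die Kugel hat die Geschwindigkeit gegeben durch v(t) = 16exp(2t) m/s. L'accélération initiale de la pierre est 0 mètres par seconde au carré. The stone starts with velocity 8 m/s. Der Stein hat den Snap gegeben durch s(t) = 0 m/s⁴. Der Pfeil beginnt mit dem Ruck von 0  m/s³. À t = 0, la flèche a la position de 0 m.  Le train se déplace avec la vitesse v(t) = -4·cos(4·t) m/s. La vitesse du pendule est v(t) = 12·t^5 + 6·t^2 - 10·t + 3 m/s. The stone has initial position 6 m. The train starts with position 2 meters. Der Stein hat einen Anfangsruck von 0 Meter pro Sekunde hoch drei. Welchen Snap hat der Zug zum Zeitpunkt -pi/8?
Ausgehend von der Geschwindigkeit v(t) = -4·cos(4·t), nehmen wir 3 Ableitungen. Die Ableitung von der Geschwindigkeit ergibt die Beschleunigung: a(t) = 16·sin(4·t). Mit d/dt von a(t) finden wir j(t) = 64·cos(4·t). Die Ableitung von dem Ruck ergibt den Snap: s(t) = -256·sin(4·t). Aus der Gleichung für den Snap s(t) = -256·sin(4·t), setzen wir t = -pi/8 ein und erhalten s = 256.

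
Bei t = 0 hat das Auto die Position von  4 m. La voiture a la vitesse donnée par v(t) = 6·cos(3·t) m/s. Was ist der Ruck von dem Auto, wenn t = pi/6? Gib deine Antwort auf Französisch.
Nous devons dériver notre équation de la vitesse v(t) = 6·cos(3·t) 2 fois. La dérivée de la vitesse donne l'accélération: a(t) = -18·sin(3·t). En prenant d/dt de a(t), nous trouvons j(t) = -54·cos(3·t). Nous avons le jerk j(t) = -54·cos(3·t). En substituant t = pi/6: j(pi/6) = 0.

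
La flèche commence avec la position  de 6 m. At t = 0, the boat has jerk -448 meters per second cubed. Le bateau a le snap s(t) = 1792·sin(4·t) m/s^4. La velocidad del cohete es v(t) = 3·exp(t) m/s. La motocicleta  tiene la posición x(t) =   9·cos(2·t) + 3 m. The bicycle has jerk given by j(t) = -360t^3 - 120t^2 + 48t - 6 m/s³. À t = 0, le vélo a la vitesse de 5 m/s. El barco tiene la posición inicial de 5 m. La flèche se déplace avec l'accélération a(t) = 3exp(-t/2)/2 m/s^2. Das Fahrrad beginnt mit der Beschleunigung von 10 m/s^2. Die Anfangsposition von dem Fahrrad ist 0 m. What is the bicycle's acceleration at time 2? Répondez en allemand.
Wir müssen unsere Gleichung für den Ruck j(t) = -360·t^3 - 120·t^2 + 48·t - 6 1-mal integrieren. Das Integral von dem Ruck ist die Beschleunigung. Mit a(0) = 10 erhalten wir a(t) = -90·t^4 - 40·t^3 + 24·t^2 - 6·t + 10. Aus der Gleichung für die Beschleunigung a(t) = -90·t^4 - 40·t^3 + 24·t^2 - 6·t + 10, setzen wir t = 2 ein und erhalten a = -1666.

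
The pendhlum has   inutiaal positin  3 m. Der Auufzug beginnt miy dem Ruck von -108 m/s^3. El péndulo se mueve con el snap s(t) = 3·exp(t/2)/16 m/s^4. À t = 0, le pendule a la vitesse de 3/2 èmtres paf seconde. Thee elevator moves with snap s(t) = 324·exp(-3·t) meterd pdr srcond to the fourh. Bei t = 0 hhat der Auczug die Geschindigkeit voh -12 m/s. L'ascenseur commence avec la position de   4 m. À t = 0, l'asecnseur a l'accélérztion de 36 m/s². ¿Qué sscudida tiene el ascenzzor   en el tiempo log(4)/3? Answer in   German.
Ausgehend von dem Snap s(t) = 324·exp(-3·t), nehmen wir 1 Integral. Die Stammfunktion von dem Snap ist der Ruck. Mit j(0) = -108 erhalten wir j(t) = -108·exp(-3·t). Aus der Gleichung für den Ruck j(t) = -108·exp(-3·t), setzen wir t = log(4)/3 ein und erhalten j = -27.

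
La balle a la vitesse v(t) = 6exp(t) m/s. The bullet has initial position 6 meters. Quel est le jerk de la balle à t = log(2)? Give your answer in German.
Ausgehend von der Geschwindigkeit v(t) = 6·exp(t), nehmen wir 2 Ableitungen. Durch Ableiten von der Geschwindigkeit erhalten wir die Beschleunigung: a(t) = 6·exp(t). Durch Ableiten von der Beschleunigung erhalten wir den Ruck: j(t) = 6·exp(t). Wir haben den Ruck j(t) = 6·exp(t). Durch Einsetzen von t = log(2): j(log(2)) = 12.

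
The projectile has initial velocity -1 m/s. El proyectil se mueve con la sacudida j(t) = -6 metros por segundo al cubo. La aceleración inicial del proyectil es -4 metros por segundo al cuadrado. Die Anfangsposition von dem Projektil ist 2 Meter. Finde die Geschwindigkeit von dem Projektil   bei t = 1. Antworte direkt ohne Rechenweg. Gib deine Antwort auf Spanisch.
En t = 1, v = -8.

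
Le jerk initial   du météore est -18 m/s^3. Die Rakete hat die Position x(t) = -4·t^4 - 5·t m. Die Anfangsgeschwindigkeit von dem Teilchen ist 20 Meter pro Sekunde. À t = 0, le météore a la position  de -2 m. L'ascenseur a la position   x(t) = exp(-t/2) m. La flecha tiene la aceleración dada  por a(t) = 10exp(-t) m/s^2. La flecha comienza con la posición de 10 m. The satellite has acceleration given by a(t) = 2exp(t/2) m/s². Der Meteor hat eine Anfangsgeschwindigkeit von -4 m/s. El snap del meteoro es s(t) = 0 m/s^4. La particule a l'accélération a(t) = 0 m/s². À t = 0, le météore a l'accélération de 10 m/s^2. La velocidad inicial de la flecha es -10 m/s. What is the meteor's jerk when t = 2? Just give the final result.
The jerk at t = 2 is j = -18.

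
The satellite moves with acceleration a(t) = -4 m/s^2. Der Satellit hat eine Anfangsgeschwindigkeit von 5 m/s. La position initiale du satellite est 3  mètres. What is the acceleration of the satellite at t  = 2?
Using a(t) = -4 and substituting t = 2, we find a = -4.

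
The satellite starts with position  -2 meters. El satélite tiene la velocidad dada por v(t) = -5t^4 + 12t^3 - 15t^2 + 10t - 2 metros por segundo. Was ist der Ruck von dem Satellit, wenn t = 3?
Ausgehend von der Geschwindigkeit v(t) = -5·t^4 + 12·t^3 - 15·t^2 + 10·t - 2, nehmen wir 2 Ableitungen. Durch Ableiten von der Geschwindigkeit erhalten wir die Beschleunigung: a(t) = -20·t^3 + 36·t^2 - 30·t + 10. Die Ableitung von der Beschleunigung ergibt den Ruck: j(t) = -60·t^2 + 72·t - 30. Wir haben den Ruck j(t) = -60·t^2 + 72·t - 30. Durch Einsetzen von t = 3: j(3) = -354.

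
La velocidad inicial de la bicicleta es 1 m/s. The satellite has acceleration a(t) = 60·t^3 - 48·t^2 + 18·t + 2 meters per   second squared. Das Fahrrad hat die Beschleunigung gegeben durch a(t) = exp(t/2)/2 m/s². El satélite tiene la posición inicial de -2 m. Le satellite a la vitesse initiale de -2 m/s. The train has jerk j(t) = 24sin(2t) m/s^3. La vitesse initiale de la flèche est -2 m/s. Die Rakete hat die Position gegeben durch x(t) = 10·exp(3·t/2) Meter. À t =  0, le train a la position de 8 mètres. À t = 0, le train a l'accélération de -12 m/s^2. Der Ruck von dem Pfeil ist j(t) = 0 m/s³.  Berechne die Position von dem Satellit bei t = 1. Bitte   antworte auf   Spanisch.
Debemos encontrar la antiderivada de nuestra ecuación de la aceleración a(t) = 60·t^3 - 48·t^2 + 18·t + 2 2 veces. La antiderivada de la aceleración, con v(0) = -2, da la velocidad: v(t) = 15·t^4 - 16·t^3 + 9·t^2 + 2·t - 2. La antiderivada de la velocidad, con x(0) = -2, da la posición: x(t) = 3·t^5 - 4·t^4 + 3·t^3 + t^2 - 2·t - 2. De la ecuación de la posición x(t) = 3·t^5 - 4·t^4 + 3·t^3 + t^2 - 2·t - 2, sustituimos t = 1 para obtener x = -1.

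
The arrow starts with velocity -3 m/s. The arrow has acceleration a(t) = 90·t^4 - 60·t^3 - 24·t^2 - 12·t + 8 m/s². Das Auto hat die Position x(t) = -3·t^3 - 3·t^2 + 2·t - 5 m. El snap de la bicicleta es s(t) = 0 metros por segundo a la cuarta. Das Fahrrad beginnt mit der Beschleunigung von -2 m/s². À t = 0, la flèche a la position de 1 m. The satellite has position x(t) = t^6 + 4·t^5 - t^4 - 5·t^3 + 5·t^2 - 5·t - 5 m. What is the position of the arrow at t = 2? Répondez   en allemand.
Wir müssen die Stammfunktion unserer Gleichung für die Beschleunigung a(t) = 90·t^4 - 60·t^3 - 24·t^2 - 12·t + 8 2-mal finden. Durch Integration von der Beschleunigung und Verwendung der Anfangsbedingung v(0) = -3, erhalten wir v(t) = 18·t^5 - 15·t^4 - 8·t^3 - 6·t^2 + 8·t - 3. Mit ∫v(t)dt und Anwendung von x(0) = 1, finden wir x(t) = 3·t^6 - 3·t^5 - 2·t^4 - 2·t^3 + 4·t^2 - 3·t + 1. Wir haben die Position x(t) = 3·t^6 - 3·t^5 - 2·t^4 - 2·t^3 + 4·t^2 - 3·t + 1. Durch Einsetzen von t = 2: x(2) = 59.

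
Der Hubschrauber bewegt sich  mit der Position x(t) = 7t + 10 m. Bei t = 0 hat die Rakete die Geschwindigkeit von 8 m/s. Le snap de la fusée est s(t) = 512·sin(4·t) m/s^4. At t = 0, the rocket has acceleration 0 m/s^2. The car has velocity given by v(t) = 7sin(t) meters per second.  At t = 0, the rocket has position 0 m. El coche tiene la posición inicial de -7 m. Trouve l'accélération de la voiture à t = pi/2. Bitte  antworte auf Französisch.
Pour résoudre ceci, nous devons prendre 1 dérivée de notre équation de la vitesse v(t) = 7·sin(t). La dérivée de la vitesse donne l'accélération: a(t) = 7·cos(t). Nous avons l'accélération a(t) = 7·cos(t). En substituant t = pi/2: a(pi/2) = 0.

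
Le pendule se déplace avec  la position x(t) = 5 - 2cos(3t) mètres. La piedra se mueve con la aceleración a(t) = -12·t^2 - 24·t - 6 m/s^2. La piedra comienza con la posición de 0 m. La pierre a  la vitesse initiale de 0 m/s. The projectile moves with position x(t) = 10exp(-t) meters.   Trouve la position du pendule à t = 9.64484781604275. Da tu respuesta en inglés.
From the given position equation x(t) = 5 - 2·cos(3·t), we substitute t = 9.64484781604275 to get x = 6.57972745163005.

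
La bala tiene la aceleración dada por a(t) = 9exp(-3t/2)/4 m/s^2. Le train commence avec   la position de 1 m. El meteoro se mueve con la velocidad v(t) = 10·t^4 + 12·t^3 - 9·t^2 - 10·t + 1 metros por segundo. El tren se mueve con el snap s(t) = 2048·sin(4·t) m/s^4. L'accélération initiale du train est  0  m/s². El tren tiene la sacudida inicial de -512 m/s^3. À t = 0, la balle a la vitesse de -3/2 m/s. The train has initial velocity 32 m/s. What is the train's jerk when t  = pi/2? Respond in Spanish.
Partiendo del snap s(t) = 2048·sin(4·t), tomamos 1 antiderivada. Tomando ∫s(t)dt y aplicando j(0) = -512, encontramos j(t) = -512·cos(4·t). De la ecuación de la sacudida j(t) = -512·cos(4·t), sustituimos t = pi/2 para obtener j = -512.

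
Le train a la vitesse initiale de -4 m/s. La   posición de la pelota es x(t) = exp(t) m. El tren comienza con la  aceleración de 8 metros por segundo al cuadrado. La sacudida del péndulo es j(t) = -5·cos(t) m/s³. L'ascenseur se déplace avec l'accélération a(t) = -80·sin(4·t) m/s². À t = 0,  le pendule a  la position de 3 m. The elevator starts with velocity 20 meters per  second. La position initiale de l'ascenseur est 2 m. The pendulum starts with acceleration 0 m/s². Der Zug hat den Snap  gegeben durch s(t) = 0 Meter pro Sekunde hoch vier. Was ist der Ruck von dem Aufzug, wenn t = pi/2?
Wir müssen unsere Gleichung für die Beschleunigung a(t) = -80·sin(4·t) 1-mal ableiten. Durch Ableiten von der Beschleunigung erhalten wir den Ruck: j(t) = -320·cos(4·t). Mit j(t) = -320·cos(4·t) und Einsetzen von t = pi/2, finden wir j = -320.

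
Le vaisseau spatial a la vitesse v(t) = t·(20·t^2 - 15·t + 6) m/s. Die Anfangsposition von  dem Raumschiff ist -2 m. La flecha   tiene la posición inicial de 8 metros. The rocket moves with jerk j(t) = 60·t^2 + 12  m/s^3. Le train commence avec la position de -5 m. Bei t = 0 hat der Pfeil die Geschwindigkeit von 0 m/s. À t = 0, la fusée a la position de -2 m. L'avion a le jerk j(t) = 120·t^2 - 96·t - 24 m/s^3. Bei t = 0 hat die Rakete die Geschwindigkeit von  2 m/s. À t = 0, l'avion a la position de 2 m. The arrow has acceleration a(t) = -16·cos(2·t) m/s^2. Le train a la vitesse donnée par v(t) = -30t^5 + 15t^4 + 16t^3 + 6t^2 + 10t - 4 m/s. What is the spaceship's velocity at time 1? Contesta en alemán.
Aus der Gleichung für die Geschwindigkeit v(t) = t·(20·t^2 - 15·t + 6), setzen wir t = 1 ein und erhalten v = 11.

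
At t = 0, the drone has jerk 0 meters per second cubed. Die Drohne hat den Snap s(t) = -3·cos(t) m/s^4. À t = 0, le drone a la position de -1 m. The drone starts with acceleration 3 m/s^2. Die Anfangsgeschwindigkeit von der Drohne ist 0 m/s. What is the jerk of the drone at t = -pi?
We must find the antiderivative of our snap equation s(t) = -3·cos(t) 1 time. Finding the antiderivative of s(t) and using j(0) = 0: j(t) = -3·sin(t). We have jerk j(t) = -3·sin(t). Substituting t = -pi: j(-pi) = 0.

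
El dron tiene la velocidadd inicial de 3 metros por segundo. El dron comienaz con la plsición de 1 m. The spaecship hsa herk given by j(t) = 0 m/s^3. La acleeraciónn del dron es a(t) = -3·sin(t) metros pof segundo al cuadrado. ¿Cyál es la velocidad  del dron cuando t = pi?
Partiendo de la aceleración a(t) = -3·sin(t), tomamos 1 antiderivada. La integral de la aceleración, con v(0) = 3, da la velocidad: v(t) = 3·cos(t). De la ecuación de la velocidad v(t) = 3·cos(t), sustituimos t = pi para obtener v = -3.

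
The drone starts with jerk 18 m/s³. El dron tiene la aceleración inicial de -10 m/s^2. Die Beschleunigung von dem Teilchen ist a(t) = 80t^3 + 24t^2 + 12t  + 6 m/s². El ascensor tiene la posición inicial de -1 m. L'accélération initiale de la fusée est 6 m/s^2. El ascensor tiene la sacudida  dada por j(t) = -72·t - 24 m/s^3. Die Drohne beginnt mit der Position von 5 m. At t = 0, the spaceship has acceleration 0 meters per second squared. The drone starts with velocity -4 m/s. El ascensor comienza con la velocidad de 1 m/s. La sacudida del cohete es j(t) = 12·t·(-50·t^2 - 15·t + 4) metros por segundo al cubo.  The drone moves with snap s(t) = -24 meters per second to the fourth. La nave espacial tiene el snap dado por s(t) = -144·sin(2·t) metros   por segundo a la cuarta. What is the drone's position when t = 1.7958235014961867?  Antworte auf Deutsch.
Ausgehend von dem Snap s(t) = -24, nehmen wir 4 Integrale. Durch Integration von dem Snap und Verwendung der Anfangsbedingung j(0) = 18, erhalten wir j(t) = 18 - 24·t. Die Stammfunktion von dem Ruck ist die Beschleunigung. Mit a(0) = -10 erhalten wir a(t) = -12·t^2 + 18·t - 10. Das Integral von der Beschleunigung ist die Geschwindigkeit. Mit v(0) = -4 erhalten wir v(t) = -4·t^3 + 9·t^2 - 10·t - 4. Mit ∫v(t)dt und Anwendung von x(0) = 5, finden wir x(t) = -t^4 + 3·t^3 - 5·t^2 - 4·t + 5. Wir haben die Position x(t) = -t^4 + 3·t^3 - 5·t^2 - 4·t + 5. Durch Einsetzen von t = 1.7958235014961867: x(1.7958235014961867) = -11.3342177979909.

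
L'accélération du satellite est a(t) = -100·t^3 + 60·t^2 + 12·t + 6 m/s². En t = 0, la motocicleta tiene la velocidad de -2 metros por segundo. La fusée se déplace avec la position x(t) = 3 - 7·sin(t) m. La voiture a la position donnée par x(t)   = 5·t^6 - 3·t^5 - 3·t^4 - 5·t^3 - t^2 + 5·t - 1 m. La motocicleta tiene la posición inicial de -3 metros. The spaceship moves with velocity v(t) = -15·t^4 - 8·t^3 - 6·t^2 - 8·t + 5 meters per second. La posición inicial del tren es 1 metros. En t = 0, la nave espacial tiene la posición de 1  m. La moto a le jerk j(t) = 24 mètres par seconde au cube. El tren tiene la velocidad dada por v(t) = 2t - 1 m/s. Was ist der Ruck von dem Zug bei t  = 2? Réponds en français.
En partant de la vitesse v(t) = 2·t - 1, nous prenons 2 dérivées. La dérivée de la vitesse donne l'accélération: a(t) = 2. La dérivée de l'accélération donne le jerk: j(t) = 0. De l'équation du jerk j(t) = 0, nous substituons t = 2 pour obtenir j = 0.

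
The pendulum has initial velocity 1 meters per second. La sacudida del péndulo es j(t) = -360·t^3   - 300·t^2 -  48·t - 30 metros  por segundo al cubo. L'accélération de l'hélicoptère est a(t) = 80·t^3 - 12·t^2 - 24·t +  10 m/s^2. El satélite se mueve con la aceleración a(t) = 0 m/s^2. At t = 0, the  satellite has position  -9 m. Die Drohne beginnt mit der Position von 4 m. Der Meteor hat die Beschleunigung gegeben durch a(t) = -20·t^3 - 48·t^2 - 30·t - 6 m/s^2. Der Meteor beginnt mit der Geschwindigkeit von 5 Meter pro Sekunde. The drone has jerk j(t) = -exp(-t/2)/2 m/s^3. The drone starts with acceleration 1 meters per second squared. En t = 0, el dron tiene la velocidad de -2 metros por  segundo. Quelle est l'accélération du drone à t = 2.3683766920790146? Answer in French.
En partant du jerk j(t) = -exp(-t/2)/2, nous prenons 1 primitive. L'intégrale du jerk, avec a(0) = 1, donne l'accélération: a(t) = exp(-t/2). De l'équation de l'accélération a(t) = exp(-t/2), nous substituons t = 2.3683766920790146 pour obtenir a = 0.305994440333523.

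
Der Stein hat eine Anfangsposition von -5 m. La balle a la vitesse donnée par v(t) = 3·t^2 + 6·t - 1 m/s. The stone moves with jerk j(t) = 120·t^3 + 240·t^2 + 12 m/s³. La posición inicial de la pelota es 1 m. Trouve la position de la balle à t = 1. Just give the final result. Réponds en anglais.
At t = 1, x = 4.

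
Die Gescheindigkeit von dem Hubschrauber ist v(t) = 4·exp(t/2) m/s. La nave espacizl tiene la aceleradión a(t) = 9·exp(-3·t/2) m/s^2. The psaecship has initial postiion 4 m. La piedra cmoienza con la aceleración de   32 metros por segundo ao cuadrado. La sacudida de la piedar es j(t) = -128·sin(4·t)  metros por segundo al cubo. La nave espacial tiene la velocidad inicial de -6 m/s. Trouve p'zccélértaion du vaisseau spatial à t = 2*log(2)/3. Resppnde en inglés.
Using a(t) = 9·exp(-3·t/2) and substituting t = 2*log(2)/3, we find a = 9/2.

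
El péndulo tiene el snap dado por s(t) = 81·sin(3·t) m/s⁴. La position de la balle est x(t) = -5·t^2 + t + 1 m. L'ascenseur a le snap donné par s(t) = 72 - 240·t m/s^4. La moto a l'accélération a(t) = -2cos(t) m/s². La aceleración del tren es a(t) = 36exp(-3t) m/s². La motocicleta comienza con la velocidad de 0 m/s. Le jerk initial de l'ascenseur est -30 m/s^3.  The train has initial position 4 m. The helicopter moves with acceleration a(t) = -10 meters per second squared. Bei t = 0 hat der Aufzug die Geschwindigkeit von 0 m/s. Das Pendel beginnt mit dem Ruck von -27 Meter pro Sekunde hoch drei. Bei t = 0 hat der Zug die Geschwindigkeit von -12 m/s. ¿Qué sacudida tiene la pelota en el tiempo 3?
Partiendo de la posición x(t) = -5·t^2 + t + 1, tomamos 3 derivadas. Tomando d/dt de x(t), encontramos v(t) = 1 - 10·t. La derivada de la velocidad da la aceleración: a(t) = -10. Derivando la aceleración, obtenemos la sacudida: j(t) = 0. Usando j(t) = 0 y sustituyendo t = 3, encontramos j = 0.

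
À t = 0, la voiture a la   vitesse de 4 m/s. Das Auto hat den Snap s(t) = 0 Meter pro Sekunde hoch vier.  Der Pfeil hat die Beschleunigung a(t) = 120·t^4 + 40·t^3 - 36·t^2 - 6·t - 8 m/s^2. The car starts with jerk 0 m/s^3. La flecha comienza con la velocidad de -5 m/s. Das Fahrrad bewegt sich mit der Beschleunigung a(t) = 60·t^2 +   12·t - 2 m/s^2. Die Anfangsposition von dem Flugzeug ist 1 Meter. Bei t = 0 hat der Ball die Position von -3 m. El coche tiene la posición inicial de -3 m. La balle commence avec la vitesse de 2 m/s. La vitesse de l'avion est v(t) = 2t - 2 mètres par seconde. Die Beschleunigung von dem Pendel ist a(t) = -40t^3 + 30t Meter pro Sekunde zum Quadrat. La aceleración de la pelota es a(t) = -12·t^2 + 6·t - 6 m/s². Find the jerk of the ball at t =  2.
We must differentiate our acceleration equation a(t) = -12·t^2 + 6·t - 6 1 time. Taking d/dt of a(t), we find j(t) = 6 - 24·t. Using j(t) = 6 - 24·t and substituting t = 2, we find j = -42.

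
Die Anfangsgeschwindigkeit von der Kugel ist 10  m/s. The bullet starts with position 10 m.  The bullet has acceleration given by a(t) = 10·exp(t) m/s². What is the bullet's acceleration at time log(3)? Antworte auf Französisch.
En utilisant a(t) = 10·exp(t) et en substituant t = log(3), nous trouvons a = 30.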